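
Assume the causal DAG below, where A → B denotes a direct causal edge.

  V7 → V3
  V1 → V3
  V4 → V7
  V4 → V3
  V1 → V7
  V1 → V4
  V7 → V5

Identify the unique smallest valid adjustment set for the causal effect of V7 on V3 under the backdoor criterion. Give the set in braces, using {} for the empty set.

{V1, V4}

Variables eligible for adjustment (non-descendants of V7, excluding V7 and V3): {V1, V4}.
Backdoor paths from V7 to V3:
  P1: V7 <- V1 -> V4 -> V3
  P2: V7 <- V1 -> V3
  P3: V7 <- V4 <- V1 -> V3
  P4: V7 <- V4 -> V3
The empty set is not sufficient: P1 (V7 <- V1 -> V4 -> V3) has no collider blocking it and no conditioned non-collider, so it is open.
Try {V1, V4}:
  P1: blocked at fork node V1 ∈ conditioning set.
  P2: blocked at fork node V1 ∈ conditioning set.
  P3: blocked at chain node V4 ∈ conditioning set.
  P4: blocked at fork node V4 ∈ conditioning set.
{V1, V4} contains no descendant of V7 and blocks every backdoor path.
Every element of {V1, V4} is needed (dropping V1 leaves P2 open; dropping V4 leaves P4 open), so no proper subset is valid.
Among all size-2 subsets of the eligible variables, only {V1, V4} blocks every backdoor path, so it is the unique smallest valid adjustment set.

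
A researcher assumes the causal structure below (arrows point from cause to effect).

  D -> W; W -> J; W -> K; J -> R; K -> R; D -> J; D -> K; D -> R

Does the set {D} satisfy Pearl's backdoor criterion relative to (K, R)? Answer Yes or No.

No

Backdoor paths from K to R (paths whose first edge points into K):
  P1: K <- D -> W -> J -> R
  P2: K <- D -> J -> R
  P3: K <- D -> R
  P4: K <- W <- D -> J -> R
  P5: K <- W <- D -> R
  P6: K <- W -> J <- D -> R
  P7: K <- W -> J -> R
Condition 1 (no descendant of K in the set): holds — descendants of K are {R}; none are in {D}.
Condition 2 (every backdoor path blocked by {D}):
  P1: blocked at fork node D ∈ conditioning set.
  P2: blocked at fork node D ∈ conditioning set.
  P3: blocked at fork node D ∈ conditioning set.
  P4: blocked at fork node D ∈ conditioning set.
  P5: blocked at fork node D ∈ conditioning set.
  P6: blocked at collider J (neither it nor any descendant is in the conditioning set).
  P7: open — no interior node is in the conditioning set.
{D} does not satisfy the backdoor criterion.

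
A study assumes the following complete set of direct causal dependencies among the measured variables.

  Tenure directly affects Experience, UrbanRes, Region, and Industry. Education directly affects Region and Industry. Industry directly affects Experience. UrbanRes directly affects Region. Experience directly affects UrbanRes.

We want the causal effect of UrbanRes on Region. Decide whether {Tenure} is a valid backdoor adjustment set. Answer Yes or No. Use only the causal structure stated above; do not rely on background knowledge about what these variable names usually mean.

No

Backdoor paths from UrbanRes to Region (paths whose first edge points into UrbanRes):
  P1: UrbanRes <- Tenure -> Industry <- Education -> Region
  P2: UrbanRes <- Tenure -> Experience <- Industry <- Education -> Region
  P3: UrbanRes <- Tenure -> Region
  P4: UrbanRes <- Experience <- Tenure -> Industry <- Education -> Region
  P5: UrbanRes <- Experience <- Tenure -> Region
  P6: UrbanRes <- Experience <- Industry <- Education -> Region
  P7: UrbanRes <- Experience <- Industry <- Tenure -> Region
Condition 1 (no descendant of UrbanRes in the set): holds — descendants of UrbanRes are {Region}; none are in {Tenure}.
Condition 2 (every backdoor path blocked by {Tenure}):
  P1: blocked at fork node Tenure ∈ conditioning set.
  P2: blocked at fork node Tenure ∈ conditioning set.
  P3: blocked at fork node Tenure ∈ conditioning set.
  P4: blocked at fork node Tenure ∈ conditioning set.
  P5: blocked at fork node Tenure ∈ conditioning set.
  P6: open — no interior node is in the conditioning set.
  P7: blocked at fork node Tenure ∈ conditioning set.
{Tenure} does not satisfy the backdoor criterion.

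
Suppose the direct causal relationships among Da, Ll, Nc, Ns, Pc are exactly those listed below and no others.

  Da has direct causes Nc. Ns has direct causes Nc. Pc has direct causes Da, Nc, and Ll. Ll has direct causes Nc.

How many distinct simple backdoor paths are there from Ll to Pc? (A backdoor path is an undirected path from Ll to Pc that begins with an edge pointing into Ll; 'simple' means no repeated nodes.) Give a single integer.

A backdoor path from Ll to Pc is any simple undirected path whose first edge points into Ll (i.e. leaves Ll via a parent).
Parents of Ll: {Nc}.
Enumerating:
  P1: Ll <- Nc -> Da -> Pc
  P2: Ll <- Nc -> Pc
That exhausts the simple backdoor paths. Count: 2.

2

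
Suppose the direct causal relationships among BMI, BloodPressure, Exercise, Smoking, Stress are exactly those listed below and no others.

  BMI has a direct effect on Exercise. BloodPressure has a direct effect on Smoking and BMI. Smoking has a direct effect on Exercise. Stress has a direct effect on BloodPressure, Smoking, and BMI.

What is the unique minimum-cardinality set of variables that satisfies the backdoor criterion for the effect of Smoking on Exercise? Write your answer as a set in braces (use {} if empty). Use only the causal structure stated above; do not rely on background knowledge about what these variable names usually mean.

{BMI}

Variables eligible for adjustment (non-descendants of Smoking, excluding Smoking and Exercise): {BMI, BloodPressure, Stress}.
Backdoor paths from Smoking to Exercise:
  P1: Smoking <- Stress -> BloodPressure -> BMI -> Exercise
  P2: Smoking <- Stress -> BMI -> Exercise
  P3: Smoking <- BloodPressure <- Stress -> BMI -> Exercise
  P4: Smoking <- BloodPressure -> BMI -> Exercise
The empty set is not sufficient: P1 (Smoking <- Stress -> BloodPressure -> BMI -> Exercise) has no collider blocking it and no conditioned non-collider, so it is open.
Try {BMI}:
  P1: blocked at chain node BMI ∈ conditioning set.
  P2: blocked at chain node BMI ∈ conditioning set.
  P3: blocked at chain node BMI ∈ conditioning set.
  P4: blocked at chain node BMI ∈ conditioning set.
{BMI} contains no descendant of Smoking and blocks every backdoor path.
No other singleton works — e.g. {Stress} leaves P4 open — so {BMI} is the unique smallest valid adjustment set.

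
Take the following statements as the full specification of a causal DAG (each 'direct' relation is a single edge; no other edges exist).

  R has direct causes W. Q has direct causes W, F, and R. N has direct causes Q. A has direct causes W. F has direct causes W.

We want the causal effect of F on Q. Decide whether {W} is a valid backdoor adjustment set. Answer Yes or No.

Yes

Backdoor paths from F to Q (paths whose first edge points into F):
  P1: F <- W -> R -> Q
  P2: F <- W -> Q
Condition 1 (no descendant of F in the set): holds — descendants of F are {N, Q}; none are in {W}.
Condition 2 (every backdoor path blocked by {W}):
  P1: blocked at fork node W ∈ conditioning set.
  P2: blocked at fork node W ∈ conditioning set.
{W} satisfies the backdoor criterion.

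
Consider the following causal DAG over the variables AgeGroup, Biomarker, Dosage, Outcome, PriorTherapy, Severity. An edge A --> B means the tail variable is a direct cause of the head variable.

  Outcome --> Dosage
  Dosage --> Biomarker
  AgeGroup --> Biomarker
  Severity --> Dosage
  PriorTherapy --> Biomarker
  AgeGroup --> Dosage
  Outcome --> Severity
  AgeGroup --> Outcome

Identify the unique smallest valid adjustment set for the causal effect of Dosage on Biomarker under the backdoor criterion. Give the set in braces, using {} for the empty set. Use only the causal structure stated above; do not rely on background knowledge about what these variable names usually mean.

Variables eligible for adjustment (non-descendants of Dosage, excluding Dosage and Biomarker): {AgeGroup, Outcome, PriorTherapy, Severity}.
Backdoor paths from Dosage to Biomarker:
  P1: Dosage <- AgeGroup -> Biomarker
  P2: Dosage <- Outcome <- AgeGroup -> Biomarker
  P3: Dosage <- Severity <- Outcome <- AgeGroup -> Biomarker
The empty set is not sufficient: P1 (Dosage <- AgeGroup -> Biomarker) has no collider blocking it and no conditioned non-collider, so it is open.
Try {AgeGroup}:
  P1: blocked at fork node AgeGroup ∈ conditioning set.
  P2: blocked at fork node AgeGroup ∈ conditioning set.
  P3: blocked at fork node AgeGroup ∈ conditioning set.
{AgeGroup} contains no descendant of Dosage and blocks every backdoor path.
No other singleton works — e.g. {PriorTherapy} leaves P1 open — so {AgeGroup} is the unique smallest valid adjustment set.

{AgeGroup}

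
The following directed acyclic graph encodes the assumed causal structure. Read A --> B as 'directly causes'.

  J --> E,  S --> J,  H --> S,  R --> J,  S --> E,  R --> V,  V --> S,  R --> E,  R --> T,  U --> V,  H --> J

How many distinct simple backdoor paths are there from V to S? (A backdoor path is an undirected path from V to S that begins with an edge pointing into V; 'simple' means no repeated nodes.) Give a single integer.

A backdoor path from V to S is any simple undirected path whose first edge points into V (i.e. leaves V via a parent).
Parents of V: {R, U}.
Enumerating:
  P1: V <- R -> J <- H -> S
  P2: V <- R -> J <- S
  P3: V <- R -> J -> E <- S
  P4: V <- R -> E <- S
  P5: V <- R -> E <- J <- H -> S
  P6: V <- R -> E <- J <- S
That exhausts the simple backdoor paths. Count: 6.

6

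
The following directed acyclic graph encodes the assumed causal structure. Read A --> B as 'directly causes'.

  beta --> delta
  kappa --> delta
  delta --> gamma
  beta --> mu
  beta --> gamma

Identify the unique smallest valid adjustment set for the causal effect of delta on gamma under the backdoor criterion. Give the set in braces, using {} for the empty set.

Variables eligible for adjustment (non-descendants of delta, excluding delta and gamma): {beta, kappa, mu}.
Backdoor paths from delta to gamma:
  P1: delta <- beta -> gamma
The empty set is not sufficient: P1 (delta <- beta -> gamma) has no collider blocking it and no conditioned non-collider, so it is open.
Try {beta}:
  P1: blocked at fork node beta ∈ conditioning set.
{beta} contains no descendant of delta and blocks every backdoor path.
No other singleton works — e.g. {kappa} leaves P1 open — so {beta} is the unique smallest valid adjustment set.

{beta}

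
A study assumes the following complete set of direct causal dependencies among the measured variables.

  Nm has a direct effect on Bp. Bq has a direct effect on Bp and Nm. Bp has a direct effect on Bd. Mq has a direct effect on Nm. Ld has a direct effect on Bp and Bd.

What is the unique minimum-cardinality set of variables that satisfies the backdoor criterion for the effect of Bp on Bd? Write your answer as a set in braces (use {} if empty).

Variables eligible for adjustment (non-descendants of Bp, excluding Bp and Bd): {Bq, Ld, Mq, Nm}.
Backdoor paths from Bp to Bd:
  P1: Bp <- Ld -> Bd
The empty set is not sufficient: P1 (Bp <- Ld -> Bd) has no collider blocking it and no conditioned non-collider, so it is open.
Try {Ld}:
  P1: blocked at fork node Ld ∈ conditioning set.
{Ld} contains no descendant of Bp and blocks every backdoor path.
No other singleton works — e.g. {Bq} leaves P1 open — so {Ld} is the unique smallest valid adjustment set.

{Ld}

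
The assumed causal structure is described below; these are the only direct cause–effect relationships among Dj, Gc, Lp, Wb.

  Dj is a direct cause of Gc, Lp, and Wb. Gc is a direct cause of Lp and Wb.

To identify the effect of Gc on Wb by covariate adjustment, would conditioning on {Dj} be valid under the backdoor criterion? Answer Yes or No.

Backdoor paths from Gc to Wb (paths whose first edge points into Gc):
  P1: Gc <- Dj -> Wb
Condition 1 (no descendant of Gc in the set): holds — descendants of Gc are {Lp, Wb}; none are in {Dj}.
Condition 2 (every backdoor path blocked by {Dj}):
  P1: blocked at fork node Dj ∈ conditioning set.
{Dj} satisfies the backdoor criterion.

Yes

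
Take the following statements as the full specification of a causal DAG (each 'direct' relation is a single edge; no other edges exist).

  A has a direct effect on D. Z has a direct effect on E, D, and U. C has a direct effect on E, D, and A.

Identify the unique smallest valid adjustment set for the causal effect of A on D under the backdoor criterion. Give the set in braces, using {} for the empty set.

{C}

Variables eligible for adjustment (non-descendants of A, excluding A and D): {C, E, U, Z}.
Backdoor paths from A to D:
  P1: A <- C -> D
  P2: A <- C -> E <- Z -> D
The empty set is not sufficient: P1 (A <- C -> D) has no collider blocking it and no conditioned non-collider, so it is open.
Try {C}:
  P1: blocked at fork node C ∈ conditioning set.
  P2: blocked at fork node C ∈ conditioning set.
{C} contains no descendant of A and blocks every backdoor path.
No other singleton works — e.g. {Z} leaves P1 open — so {C} is the unique smallest valid adjustment set.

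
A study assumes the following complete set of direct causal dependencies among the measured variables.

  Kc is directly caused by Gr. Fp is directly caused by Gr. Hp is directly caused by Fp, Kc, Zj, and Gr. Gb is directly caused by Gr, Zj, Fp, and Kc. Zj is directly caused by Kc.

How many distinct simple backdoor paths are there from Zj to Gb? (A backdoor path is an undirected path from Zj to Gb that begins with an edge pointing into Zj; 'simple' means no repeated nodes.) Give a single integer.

A backdoor path from Zj to Gb is any simple undirected path whose first edge points into Zj (i.e. leaves Zj via a parent).
Parents of Zj: {Kc}.
Enumerating:
  P1: Zj <- Kc <- Gr -> Fp -> Gb
  P2: Zj <- Kc <- Gr -> Gb
  P3: Zj <- Kc <- Gr -> Hp <- Fp -> Gb
  P4: Zj <- Kc -> Gb
  P5: Zj <- Kc -> Hp <- Gr -> Fp -> Gb
  P6: Zj <- Kc -> Hp <- Gr -> Gb
  P7: Zj <- Kc -> Hp <- Fp <- Gr -> Gb
  P8: Zj <- Kc -> Hp <- Fp -> Gb
That exhausts the simple backdoor paths. Count: 8.

8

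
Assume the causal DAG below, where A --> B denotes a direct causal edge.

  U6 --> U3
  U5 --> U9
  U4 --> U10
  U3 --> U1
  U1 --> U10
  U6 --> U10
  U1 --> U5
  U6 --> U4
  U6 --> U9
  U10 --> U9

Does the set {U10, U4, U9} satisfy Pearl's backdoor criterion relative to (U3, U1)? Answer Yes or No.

No

Backdoor paths from U3 to U1 (paths whose first edge points into U3):
  P1: U3 <- U6 -> U4 -> U10 <- U1
  P2: U3 <- U6 -> U4 -> U10 -> U9 <- U5 <- U1
  P3: U3 <- U6 -> U10 <- U1
  P4: U3 <- U6 -> U10 -> U9 <- U5 <- U1
  P5: U3 <- U6 -> U9 <- U10 <- U1
  P6: U3 <- U6 -> U9 <- U5 <- U1
Condition 1 (no descendant of U3 in the set): FAILS — U10 and U9 are descendants of U3.
Condition 2 (every backdoor path blocked by {U10, U4, U9}):
  P1: blocked at chain node U4 ∈ conditioning set.
  P2: blocked at chain node U4 ∈ conditioning set.
  P3: open — collider(s) U10 are conditioned on (or have a conditioned descendant) and no non-collider on the path is in the set.
  P4: blocked at chain node U10 ∈ conditioning set.
  P5: blocked at chain node U10 ∈ conditioning set.
  P6: open — collider(s) U9 are conditioned on (or have a conditioned descendant) and no non-collider on the path is in the set.
{U10, U4, U9} does not satisfy the backdoor criterion.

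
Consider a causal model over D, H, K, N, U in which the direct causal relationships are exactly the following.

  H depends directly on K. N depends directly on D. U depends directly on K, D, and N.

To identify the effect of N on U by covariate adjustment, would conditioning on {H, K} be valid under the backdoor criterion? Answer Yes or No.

Backdoor paths from N to U (paths whose first edge points into N):
  P1: N <- D -> U
Condition 1 (no descendant of N in the set): holds — descendants of N are {U}; none are in {H, K}.
Condition 2 (every backdoor path blocked by {H, K}):
  P1: open — no interior node is in the conditioning set.
{H, K} does not satisfy the backdoor criterion.

No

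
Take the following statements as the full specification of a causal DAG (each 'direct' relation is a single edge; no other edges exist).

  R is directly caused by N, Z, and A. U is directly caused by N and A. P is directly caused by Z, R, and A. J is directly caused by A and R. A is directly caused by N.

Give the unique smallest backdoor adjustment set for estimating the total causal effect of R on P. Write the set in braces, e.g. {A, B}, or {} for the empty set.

{A, Z}

Variables eligible for adjustment (non-descendants of R, excluding R and P): {A, N, U, Z}.
Backdoor paths from R to P:
  P1: R <- N -> A -> P
  P2: R <- N -> U <- A -> P
  P3: R <- A -> P
  P4: R <- Z -> P
The empty set is not sufficient: P1 (R <- N -> A -> P) has no collider blocking it and no conditioned non-collider, so it is open.
Try {A, Z}:
  P1: blocked at chain node A ∈ conditioning set.
  P2: blocked at collider U (neither it nor any descendant is in the conditioning set).
  P3: blocked at fork node A ∈ conditioning set.
  P4: blocked at fork node Z ∈ conditioning set.
{A, Z} contains no descendant of R and blocks every backdoor path.
Every element of {A, Z} is needed (dropping A leaves P1 open; dropping Z leaves P4 open), so no proper subset is valid.
Among all size-2 subsets of the eligible variables, only {A, Z} blocks every backdoor path, so it is the unique smallest valid adjustment set.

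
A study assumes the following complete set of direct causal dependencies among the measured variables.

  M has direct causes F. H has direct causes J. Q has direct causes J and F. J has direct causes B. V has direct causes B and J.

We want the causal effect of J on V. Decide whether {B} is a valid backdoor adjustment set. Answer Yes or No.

Yes

Backdoor paths from J to V (paths whose first edge points into J):
  P1: J <- B -> V
Condition 1 (no descendant of J in the set): holds — descendants of J are {H, Q, V}; none are in {B}.
Condition 2 (every backdoor path blocked by {B}):
  P1: blocked at fork node B ∈ conditioning set.
{B} satisfies the backdoor criterion.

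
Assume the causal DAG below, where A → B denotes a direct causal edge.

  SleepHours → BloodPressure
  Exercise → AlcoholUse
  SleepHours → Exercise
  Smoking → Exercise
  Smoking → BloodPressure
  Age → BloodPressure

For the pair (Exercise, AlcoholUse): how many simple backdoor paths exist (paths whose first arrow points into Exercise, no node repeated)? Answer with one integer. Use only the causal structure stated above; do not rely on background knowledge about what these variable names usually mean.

0

A backdoor path from Exercise to AlcoholUse is any simple undirected path whose first edge points into Exercise (i.e. leaves Exercise via a parent).
Parents of Exercise: {SleepHours, Smoking}.
No simple path from any parent of Exercise reaches AlcoholUse without revisiting Exercise, so there are no backdoor paths.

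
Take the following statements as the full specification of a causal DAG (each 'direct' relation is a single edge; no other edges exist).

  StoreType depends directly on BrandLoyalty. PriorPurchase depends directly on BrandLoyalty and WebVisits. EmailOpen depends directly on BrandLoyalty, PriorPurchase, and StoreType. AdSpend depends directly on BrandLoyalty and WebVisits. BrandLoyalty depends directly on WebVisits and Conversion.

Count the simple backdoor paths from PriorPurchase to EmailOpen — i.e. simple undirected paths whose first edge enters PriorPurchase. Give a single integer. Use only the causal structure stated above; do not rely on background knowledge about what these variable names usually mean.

A backdoor path from PriorPurchase to EmailOpen is any simple undirected path whose first edge points into PriorPurchase (i.e. leaves PriorPurchase via a parent).
Parents of PriorPurchase: {BrandLoyalty, WebVisits}.
Enumerating:
  P1: PriorPurchase <- WebVisits -> BrandLoyalty -> StoreType -> EmailOpen
  P2: PriorPurchase <- WebVisits -> BrandLoyalty -> EmailOpen
  P3: PriorPurchase <- WebVisits -> AdSpend <- BrandLoyalty -> StoreType -> EmailOpen
  P4: PriorPurchase <- WebVisits -> AdSpend <- BrandLoyalty -> EmailOpen
  P5: PriorPurchase <- BrandLoyalty -> StoreType -> EmailOpen
  P6: PriorPurchase <- BrandLoyalty -> EmailOpen
That exhausts the simple backdoor paths. Count: 6.

6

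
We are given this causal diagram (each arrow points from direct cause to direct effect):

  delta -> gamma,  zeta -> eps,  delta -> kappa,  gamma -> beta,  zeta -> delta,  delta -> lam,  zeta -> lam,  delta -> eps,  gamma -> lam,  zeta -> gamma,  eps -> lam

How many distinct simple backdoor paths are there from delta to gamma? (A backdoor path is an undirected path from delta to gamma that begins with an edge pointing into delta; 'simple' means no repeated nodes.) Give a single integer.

A backdoor path from delta to gamma is any simple undirected path whose first edge points into delta (i.e. leaves delta via a parent).
Parents of delta: {zeta}.
Enumerating:
  P1: delta <- zeta -> gamma
  P2: delta <- zeta -> eps -> lam <- gamma
  P3: delta <- zeta -> lam <- gamma
That exhausts the simple backdoor paths. Count: 3.

3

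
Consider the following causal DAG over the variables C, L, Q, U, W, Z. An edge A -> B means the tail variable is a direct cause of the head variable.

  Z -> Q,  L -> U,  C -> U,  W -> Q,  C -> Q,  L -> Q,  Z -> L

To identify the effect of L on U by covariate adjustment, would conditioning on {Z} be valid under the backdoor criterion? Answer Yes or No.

Backdoor paths from L to U (paths whose first edge points into L):
  P1: L <- Z -> Q <- C -> U
Condition 1 (no descendant of L in the set): holds — descendants of L are {Q, U}; none are in {Z}.
Condition 2 (every backdoor path blocked by {Z}):
  P1: blocked at fork node Z ∈ conditioning set.
{Z} satisfies the backdoor criterion.

Yes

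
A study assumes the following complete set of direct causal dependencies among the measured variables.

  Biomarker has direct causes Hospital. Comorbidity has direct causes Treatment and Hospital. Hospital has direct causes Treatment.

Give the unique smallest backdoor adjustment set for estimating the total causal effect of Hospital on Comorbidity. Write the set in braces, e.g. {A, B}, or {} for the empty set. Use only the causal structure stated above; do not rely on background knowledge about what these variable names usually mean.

{Treatment}

Variables eligible for adjustment (non-descendants of Hospital, excluding Hospital and Comorbidity): {Treatment}.
Backdoor paths from Hospital to Comorbidity:
  P1: Hospital <- Treatment -> Comorbidity
The empty set is not sufficient: P1 (Hospital <- Treatment -> Comorbidity) has no collider blocking it and no conditioned non-collider, so it is open.
Try {Treatment}:
  P1: blocked at fork node Treatment ∈ conditioning set.
{Treatment} contains no descendant of Hospital and blocks every backdoor path.
{Treatment} is the unique smallest valid adjustment set.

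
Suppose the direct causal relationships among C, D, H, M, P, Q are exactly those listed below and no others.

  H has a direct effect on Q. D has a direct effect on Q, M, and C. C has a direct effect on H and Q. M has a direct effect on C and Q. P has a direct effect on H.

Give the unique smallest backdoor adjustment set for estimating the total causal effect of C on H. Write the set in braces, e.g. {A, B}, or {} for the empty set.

Variables eligible for adjustment (non-descendants of C, excluding C and H): {D, M, P}.
Backdoor paths from C to H:
  P1: C <- D -> M -> Q <- H
  P2: C <- D -> Q <- H
  P3: C <- M <- D -> Q <- H
  P4: C <- M -> Q <- H
Each backdoor path contains an unconditioned collider, so every path is already blocked with the empty conditioning set:
  P1: blocked at collider Q (neither it nor any descendant is in the conditioning set).
  P2: blocked at collider Q (neither it nor any descendant is in the conditioning set).
  P3: blocked at collider Q (neither it nor any descendant is in the conditioning set).
  P4: blocked at collider Q (neither it nor any descendant is in the conditioning set).
The empty set is therefore the unique smallest valid set.

{}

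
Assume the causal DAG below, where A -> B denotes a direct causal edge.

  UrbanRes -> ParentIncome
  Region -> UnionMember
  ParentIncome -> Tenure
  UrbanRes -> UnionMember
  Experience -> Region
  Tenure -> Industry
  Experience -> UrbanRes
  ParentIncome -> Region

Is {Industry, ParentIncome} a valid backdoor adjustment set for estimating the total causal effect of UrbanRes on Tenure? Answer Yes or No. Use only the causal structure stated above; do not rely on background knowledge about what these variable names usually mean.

No

Backdoor paths from UrbanRes to Tenure (paths whose first edge points into UrbanRes):
  P1: UrbanRes <- Experience -> Region <- ParentIncome -> Tenure
Condition 1 (no descendant of UrbanRes in the set): FAILS — Industry and ParentIncome are descendants of UrbanRes.
Condition 2 (every backdoor path blocked by {Industry, ParentIncome}):
  P1: blocked at collider Region (neither it nor any descendant is in the conditioning set).
{Industry, ParentIncome} does not satisfy the backdoor criterion.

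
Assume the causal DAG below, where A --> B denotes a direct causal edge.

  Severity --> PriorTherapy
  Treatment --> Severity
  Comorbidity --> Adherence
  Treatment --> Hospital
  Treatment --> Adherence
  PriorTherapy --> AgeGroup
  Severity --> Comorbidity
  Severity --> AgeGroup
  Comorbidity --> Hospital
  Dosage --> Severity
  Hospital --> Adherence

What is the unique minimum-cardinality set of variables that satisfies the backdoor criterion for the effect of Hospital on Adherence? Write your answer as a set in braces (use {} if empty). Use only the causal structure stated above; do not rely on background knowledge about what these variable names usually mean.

Variables eligible for adjustment (non-descendants of Hospital, excluding Hospital and Adherence): {AgeGroup, Comorbidity, Dosage, PriorTherapy, Severity, Treatment}.
Backdoor paths from Hospital to Adherence:
  P1: Hospital <- Treatment -> Severity -> Comorbidity -> Adherence
  P2: Hospital <- Treatment -> Adherence
  P3: Hospital <- Comorbidity <- Severity <- Treatment -> Adherence
  P4: Hospital <- Comorbidity -> Adherence
The empty set is not sufficient: P1 (Hospital <- Treatment -> Severity -> Comorbidity -> Adherence) has no collider blocking it and no conditioned non-collider, so it is open.
Try {Comorbidity, Treatment}:
  P1: blocked at fork node Treatment ∈ conditioning set.
  P2: blocked at fork node Treatment ∈ conditioning set.
  P3: blocked at chain node Comorbidity ∈ conditioning set.
  P4: blocked at fork node Comorbidity ∈ conditioning set.
{Comorbidity, Treatment} contains no descendant of Hospital and blocks every backdoor path.
Every element of {Comorbidity, Treatment} is needed (dropping Comorbidity leaves P4 open; dropping Treatment leaves P2 open), so no proper subset is valid.
Among all size-2 subsets of the eligible variables, only {Comorbidity, Treatment} blocks every backdoor path, so it is the unique smallest valid adjustment set.

{Comorbidity, Treatment}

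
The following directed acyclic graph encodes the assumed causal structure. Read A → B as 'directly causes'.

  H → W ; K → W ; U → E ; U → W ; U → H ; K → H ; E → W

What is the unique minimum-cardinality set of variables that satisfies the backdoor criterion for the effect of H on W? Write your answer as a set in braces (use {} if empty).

Variables eligible for adjustment (non-descendants of H, excluding H and W): {E, K, U}.
Backdoor paths from H to W:
  P1: H <- U -> E -> W
  P2: H <- U -> W
  P3: H <- K -> W
The empty set is not sufficient: P1 (H <- U -> E -> W) has no collider blocking it and no conditioned non-collider, so it is open.
Try {K, U}:
  P1: blocked at fork node U ∈ conditioning set.
  P2: blocked at fork node U ∈ conditioning set.
  P3: blocked at fork node K ∈ conditioning set.
{K, U} contains no descendant of H and blocks every backdoor path.
Every element of {K, U} is needed (dropping K leaves P3 open; dropping U leaves P1 open), so no proper subset is valid.
Among all size-2 subsets of the eligible variables, only {K, U} blocks every backdoor path, so it is the unique smallest valid adjustment set.

{K, U}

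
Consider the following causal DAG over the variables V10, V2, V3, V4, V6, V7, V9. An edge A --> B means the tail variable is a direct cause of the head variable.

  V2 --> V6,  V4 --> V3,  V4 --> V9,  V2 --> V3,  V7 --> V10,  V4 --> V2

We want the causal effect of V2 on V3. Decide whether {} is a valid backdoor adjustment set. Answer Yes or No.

Backdoor paths from V2 to V3 (paths whose first edge points into V2):
  P1: V2 <- V4 -> V3
Condition 1 (no descendant of V2 in the set): holds — descendants of V2 are {V3, V6}; none are in {}.
Condition 2 (every backdoor path blocked by {}):
  P1: open — no interior node is in the conditioning set.
{} does not satisfy the backdoor criterion.

No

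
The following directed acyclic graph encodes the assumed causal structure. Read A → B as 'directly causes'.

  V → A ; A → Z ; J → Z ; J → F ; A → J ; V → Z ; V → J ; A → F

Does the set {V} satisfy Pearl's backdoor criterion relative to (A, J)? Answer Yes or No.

Backdoor paths from A to J (paths whose first edge points into A):
  P1: A <- V -> J
  P2: A <- V -> Z <- J
Condition 1 (no descendant of A in the set): holds — descendants of A are {F, J, Z}; none are in {V}.
Condition 2 (every backdoor path blocked by {V}):
  P1: blocked at fork node V ∈ conditioning set.
  P2: blocked at fork node V ∈ conditioning set.
{V} satisfies the backdoor criterion.

Yes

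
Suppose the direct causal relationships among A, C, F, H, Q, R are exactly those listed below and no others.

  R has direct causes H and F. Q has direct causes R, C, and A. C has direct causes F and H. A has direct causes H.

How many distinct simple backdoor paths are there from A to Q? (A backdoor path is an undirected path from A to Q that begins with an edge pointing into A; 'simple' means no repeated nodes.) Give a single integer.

4

A backdoor path from A to Q is any simple undirected path whose first edge points into A (i.e. leaves A via a parent).
Parents of A: {H}.
Enumerating:
  P1: A <- H -> C <- F -> R -> Q
  P2: A <- H -> C -> Q
  P3: A <- H -> R <- F -> C -> Q
  P4: A <- H -> R -> Q
That exhausts the simple backdoor paths. Count: 4.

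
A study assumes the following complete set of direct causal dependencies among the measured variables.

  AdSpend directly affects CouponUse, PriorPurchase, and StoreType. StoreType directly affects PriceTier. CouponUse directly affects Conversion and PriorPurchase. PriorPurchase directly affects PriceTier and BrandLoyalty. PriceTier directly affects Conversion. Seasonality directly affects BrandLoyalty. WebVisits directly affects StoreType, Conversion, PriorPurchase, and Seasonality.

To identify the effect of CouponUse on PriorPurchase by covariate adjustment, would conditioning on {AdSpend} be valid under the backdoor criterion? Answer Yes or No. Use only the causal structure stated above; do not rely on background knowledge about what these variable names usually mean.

Yes

Backdoor paths from CouponUse to PriorPurchase (paths whose first edge points into CouponUse):
  P1: CouponUse <- AdSpend -> PriorPurchase
  P2: CouponUse <- AdSpend -> StoreType <- WebVisits -> Seasonality -> BrandLoyalty <- PriorPurchase
  P3: CouponUse <- AdSpend -> StoreType <- WebVisits -> PriorPurchase
  P4: CouponUse <- AdSpend -> StoreType <- WebVisits -> Conversion <- PriceTier <- PriorPurchase
  P5: CouponUse <- AdSpend -> StoreType -> PriceTier <- PriorPurchase
  P6: CouponUse <- AdSpend -> StoreType -> PriceTier -> Conversion <- WebVisits -> Seasonality -> BrandLoyalty <- PriorPurchase
  P7: CouponUse <- AdSpend -> StoreType -> PriceTier -> Conversion <- WebVisits -> PriorPurchase
Condition 1 (no descendant of CouponUse in the set): holds — descendants of CouponUse are {BrandLoyalty, Conversion, PriceTier, PriorPurchase}; none are in {AdSpend}.
Condition 2 (every backdoor path blocked by {AdSpend}):
  P1: blocked at fork node AdSpend ∈ conditioning set.
  P2: blocked at fork node AdSpend ∈ conditioning set.
  P3: blocked at fork node AdSpend ∈ conditioning set.
  P4: blocked at fork node AdSpend ∈ conditioning set.
  P5: blocked at fork node AdSpend ∈ conditioning set.
  P6: blocked at fork node AdSpend ∈ conditioning set.
  P7: blocked at fork node AdSpend ∈ conditioning set.
{AdSpend} satisfies the backdoor criterion.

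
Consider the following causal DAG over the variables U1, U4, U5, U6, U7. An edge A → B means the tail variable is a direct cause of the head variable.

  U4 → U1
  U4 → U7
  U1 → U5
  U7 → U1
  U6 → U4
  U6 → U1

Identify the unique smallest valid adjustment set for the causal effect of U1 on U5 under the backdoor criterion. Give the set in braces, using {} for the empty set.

Variables eligible for adjustment (non-descendants of U1, excluding U1 and U5): {U4, U6, U7}.
Backdoor paths from U1 to U5:
  (none)
With no backdoor paths the empty set already satisfies the criterion, and it is trivially minimal.

{}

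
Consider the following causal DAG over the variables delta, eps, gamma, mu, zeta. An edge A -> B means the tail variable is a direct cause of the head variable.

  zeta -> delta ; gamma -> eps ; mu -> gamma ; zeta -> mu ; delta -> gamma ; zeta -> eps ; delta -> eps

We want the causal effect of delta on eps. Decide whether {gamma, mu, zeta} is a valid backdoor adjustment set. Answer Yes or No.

Backdoor paths from delta to eps (paths whose first edge points into delta):
  P1: delta <- zeta -> mu -> gamma -> eps
  P2: delta <- zeta -> eps
Condition 1 (no descendant of delta in the set): FAILS — gamma is a descendant of delta.
Condition 2 (every backdoor path blocked by {gamma, mu, zeta}):
  P1: blocked at fork node zeta ∈ conditioning set.
  P2: blocked at fork node zeta ∈ conditioning set.
{gamma, mu, zeta} does not satisfy the backdoor criterion.

No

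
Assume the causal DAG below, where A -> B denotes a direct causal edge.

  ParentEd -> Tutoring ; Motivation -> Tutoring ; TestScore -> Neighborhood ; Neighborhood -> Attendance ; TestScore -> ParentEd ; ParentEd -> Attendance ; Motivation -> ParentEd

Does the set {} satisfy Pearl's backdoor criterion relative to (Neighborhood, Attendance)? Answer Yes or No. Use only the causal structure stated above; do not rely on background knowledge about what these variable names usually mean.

Backdoor paths from Neighborhood to Attendance (paths whose first edge points into Neighborhood):
  P1: Neighborhood <- TestScore -> ParentEd -> Attendance
Condition 1 (no descendant of Neighborhood in the set): holds — descendants of Neighborhood are {Attendance}; none are in {}.
Condition 2 (every backdoor path blocked by {}):
  P1: open — no interior node is in the conditioning set.
{} does not satisfy the backdoor criterion.

No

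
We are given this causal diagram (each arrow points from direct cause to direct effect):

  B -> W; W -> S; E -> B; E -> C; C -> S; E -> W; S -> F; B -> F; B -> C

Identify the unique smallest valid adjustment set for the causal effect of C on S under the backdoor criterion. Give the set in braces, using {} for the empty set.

{W}

Variables eligible for adjustment (non-descendants of C, excluding C and S): {B, E, W}.
Backdoor paths from C to S:
  P1: C <- E -> B -> W -> S
  P2: C <- E -> B -> F <- S
  P3: C <- E -> W <- B -> F <- S
  P4: C <- E -> W -> S
  P5: C <- B <- E -> W -> S
  P6: C <- B -> W -> S
  P7: C <- B -> F <- S
The empty set is not sufficient: P1 (C <- E -> B -> W -> S) has no collider blocking it and no conditioned non-collider, so it is open.
Try {W}:
  P1: blocked at chain node W ∈ conditioning set.
  P2: blocked at collider F (neither it nor any descendant is in the conditioning set).
  P3: blocked at collider F (neither it nor any descendant is in the conditioning set).
  P4: blocked at chain node W ∈ conditioning set.
  P5: blocked at chain node W ∈ conditioning set.
  P6: blocked at chain node W ∈ conditioning set.
  P7: blocked at collider F (neither it nor any descendant is in the conditioning set).
{W} contains no descendant of C and blocks every backdoor path.
No other singleton works — e.g. {E} leaves P6 open — so {W} is the unique smallest valid adjustment set.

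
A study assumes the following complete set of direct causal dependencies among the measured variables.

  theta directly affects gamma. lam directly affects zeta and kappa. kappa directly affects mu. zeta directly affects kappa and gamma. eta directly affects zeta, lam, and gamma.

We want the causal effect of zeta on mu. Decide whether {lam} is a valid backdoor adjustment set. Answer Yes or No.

Backdoor paths from zeta to mu (paths whose first edge points into zeta):
  P1: zeta <- eta -> lam -> kappa -> mu
  P2: zeta <- lam -> kappa -> mu
Condition 1 (no descendant of zeta in the set): holds — descendants of zeta are {gamma, kappa, mu}; none are in {lam}.
Condition 2 (every backdoor path blocked by {lam}):
  P1: blocked at chain node lam ∈ conditioning set.
  P2: blocked at fork node lam ∈ conditioning set.
{lam} satisfies the backdoor criterion.

Yes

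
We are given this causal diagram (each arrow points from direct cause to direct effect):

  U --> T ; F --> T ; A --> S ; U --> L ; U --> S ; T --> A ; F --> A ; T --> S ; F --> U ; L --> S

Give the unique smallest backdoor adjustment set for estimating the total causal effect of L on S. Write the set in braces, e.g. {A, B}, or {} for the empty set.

Variables eligible for adjustment (non-descendants of L, excluding L and S): {A, F, T, U}.
Backdoor paths from L to S:
  P1: L <- U <- F -> T -> A -> S
  P2: L <- U <- F -> T -> S
  P3: L <- U <- F -> A <- T -> S
  P4: L <- U <- F -> A -> S
  P5: L <- U -> T <- F -> A -> S
  P6: L <- U -> T -> A -> S
  P7: L <- U -> T -> S
  P8: L <- U -> S
The empty set is not sufficient: P1 (L <- U <- F -> T -> A -> S) has no collider blocking it and no conditioned non-collider, so it is open.
Try {U}:
  P1: blocked at chain node U ∈ conditioning set.
  P2: blocked at chain node U ∈ conditioning set.
  P3: blocked at chain node U ∈ conditioning set.
  P4: blocked at chain node U ∈ conditioning set.
  P5: blocked at fork node U ∈ conditioning set.
  P6: blocked at fork node U ∈ conditioning set.
  P7: blocked at fork node U ∈ conditioning set.
  P8: blocked at fork node U ∈ conditioning set.
{U} contains no descendant of L and blocks every backdoor path.
No other singleton works — e.g. {F} leaves P6 open — so {U} is the unique smallest valid adjustment set.

{U}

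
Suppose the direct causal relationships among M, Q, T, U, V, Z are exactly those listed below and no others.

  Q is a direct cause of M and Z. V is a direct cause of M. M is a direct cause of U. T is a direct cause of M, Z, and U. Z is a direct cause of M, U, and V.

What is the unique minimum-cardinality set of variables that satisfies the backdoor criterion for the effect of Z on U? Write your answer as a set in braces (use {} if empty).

Variables eligible for adjustment (non-descendants of Z, excluding Z and U): {Q, T}.
Backdoor paths from Z to U:
  P1: Z <- Q -> M <- T -> U
  P2: Z <- Q -> M -> U
  P3: Z <- T -> M -> U
  P4: Z <- T -> U
The empty set is not sufficient: P2 (Z <- Q -> M -> U) has no collider blocking it and no conditioned non-collider, so it is open.
Try {Q, T}:
  P1: blocked at fork node Q ∈ conditioning set.
  P2: blocked at fork node Q ∈ conditioning set.
  P3: blocked at fork node T ∈ conditioning set.
  P4: blocked at fork node T ∈ conditioning set.
{Q, T} contains no descendant of Z and blocks every backdoor path.
Every element of {Q, T} is needed (dropping Q leaves P2 open; dropping T leaves P3 open), so no proper subset is valid.
Among all size-2 subsets of the eligible variables, only {Q, T} blocks every backdoor path, so it is the unique smallest valid adjustment set.

{Q, T}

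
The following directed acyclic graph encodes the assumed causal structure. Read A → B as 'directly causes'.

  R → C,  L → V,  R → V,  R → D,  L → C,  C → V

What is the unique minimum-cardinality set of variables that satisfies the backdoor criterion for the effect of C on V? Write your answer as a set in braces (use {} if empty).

Variables eligible for adjustment (non-descendants of C, excluding C and V): {D, L, R}.
Backdoor paths from C to V:
  P1: C <- L -> V
  P2: C <- R -> V
The empty set is not sufficient: P1 (C <- L -> V) has no collider blocking it and no conditioned non-collider, so it is open.
Try {L, R}:
  P1: blocked at fork node L ∈ conditioning set.
  P2: blocked at fork node R ∈ conditioning set.
{L, R} contains no descendant of C and blocks every backdoor path.
Every element of {L, R} is needed (dropping L leaves P1 open; dropping R leaves P2 open), so no proper subset is valid.
Among all size-2 subsets of the eligible variables, only {L, R} blocks every backdoor path, so it is the unique smallest valid adjustment set.

{L, R}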